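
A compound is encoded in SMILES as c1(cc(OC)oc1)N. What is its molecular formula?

Heavy atoms from the SMILES: 5 C, 1 N, 2 O.
Implicit hydrogens by atom environment:
  2 × C (aromatic): 1 H each → 2
  2 × C (aromatic): no H
  1 × C: 3 H
  1 × N: 2 H
  1 × O (aromatic): no H
  1 × O: no H
  Total hydrogens = 7.
Molecular formula: C5H7NO2

C5H7NO2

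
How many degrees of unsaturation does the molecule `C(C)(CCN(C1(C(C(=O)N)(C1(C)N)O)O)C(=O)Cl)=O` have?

Molecular formula from the SMILES: C10H16ClN3O5.
DoU = (2C + 2 + N − H − X)/2 = (2·10 + 2 + 3 − 16 − 1)/2 = 8/2 = 4.
(Structurally: 1 ring(s) + 3 π bond(s) = 4.)

4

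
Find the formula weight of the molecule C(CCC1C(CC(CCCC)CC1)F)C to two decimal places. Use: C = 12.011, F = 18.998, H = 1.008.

214.37

Molecular formula: C14H27F.
M = 14×12.011 + 1×18.998 + 27×1.008 = 214.37 g/mol.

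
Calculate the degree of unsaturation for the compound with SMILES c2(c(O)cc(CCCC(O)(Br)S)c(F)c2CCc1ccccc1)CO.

Molecular formula from the SMILES: C19H22BrFO3S.
DoU = (2C + 2 + N − H − X)/2 = (2·19 + 2 + 0 − 22 − 2)/2 = 16/2 = 8.
(Structurally: 2 ring(s) + 6 π bond(s) = 8.)

8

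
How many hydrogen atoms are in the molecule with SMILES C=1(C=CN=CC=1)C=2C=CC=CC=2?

9

Hydrogens are implicit in SMILES; fill each atom to its normal valence:
  9 × C (aromatic): 1 H each → 9
  2 × C (aromatic): no H
  1 × N (aromatic): no H
  Total hydrogens = 9.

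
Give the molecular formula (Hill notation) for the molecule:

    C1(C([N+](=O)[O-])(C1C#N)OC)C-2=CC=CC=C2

C11H10N2O3

Heavy atoms from the SMILES: 11 C, 2 N, 3 O.
Implicit hydrogens by atom environment:
  5 × C (aromatic): 1 H each → 5
  2 × C: 1 H each → 2
  2 × C: no H
  2 × O: no H
  1 × C: 3 H
  1 × C (aromatic): no H
  1 × N: no H
  1 × N (charge +1): no H
  1 × O (charge -1): no H
  Total hydrogens = 10.
Molecular formula: C11H10N2O3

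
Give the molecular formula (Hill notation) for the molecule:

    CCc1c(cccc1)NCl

C8H10ClN

Heavy atoms from the SMILES: 8 C, 1 Cl, 1 N.
Implicit hydrogens by atom environment:
  4 × C (aromatic): 1 H each → 4
  2 × C (aromatic): no H
  1 × C: 3 H
  1 × C: 2 H
  1 × Cl: no H
  1 × N: 1 H
  Total hydrogens = 10.
Molecular formula: C8H10ClN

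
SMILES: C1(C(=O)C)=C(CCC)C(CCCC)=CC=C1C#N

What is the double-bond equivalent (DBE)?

7

Molecular formula from the SMILES: C16H21NO.
DoU = (2C + 2 + N − H − X)/2 = (2·16 + 2 + 1 − 21 − 0)/2 = 14/2 = 7.
(Structurally: 1 ring(s) + 6 π bond(s) = 7.)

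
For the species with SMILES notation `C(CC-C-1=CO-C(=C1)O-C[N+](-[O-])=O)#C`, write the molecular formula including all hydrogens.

C9H9NO4

Heavy atoms from the SMILES: 9 C, 1 N, 4 O.
Implicit hydrogens by atom environment:
  3 × C: 2 H each → 6
  2 × C (aromatic): 1 H each → 2
  2 × C (aromatic): no H
  2 × O: no H
  1 × C: 1 H
  1 × C: no H
  1 × N (charge +1): no H
  1 × O (aromatic): no H
  1 × O (charge -1): no H
  Total hydrogens = 9.
Molecular formula: C9H9NO4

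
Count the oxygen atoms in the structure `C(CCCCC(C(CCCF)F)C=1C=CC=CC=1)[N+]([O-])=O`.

The symbol for oxygen appears 2 times in the SMILES.

2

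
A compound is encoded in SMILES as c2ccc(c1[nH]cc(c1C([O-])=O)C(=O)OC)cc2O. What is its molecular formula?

C13H10NO5-

Heavy atoms from the SMILES: 13 C, 1 N, 5 O.
Implicit hydrogens by atom environment:
  5 × C (aromatic): 1 H each → 5
  5 × C (aromatic): no H
  3 × O: no H
  2 × C: no H
  1 × C: 3 H
  1 × N (aromatic): 1 H
  1 × O: 1 H
  1 × O (charge -1): no H
  Total hydrogens = 10.
Net charge -1.
Molecular formula: C13H10NO5-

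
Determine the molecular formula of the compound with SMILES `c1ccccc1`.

C6H6

Heavy atoms from the SMILES: 6 C.
Implicit hydrogens by atom environment:
  6 × C (aromatic): 1 H each → 6
  Total hydrogens = 6.
Molecular formula: C6H6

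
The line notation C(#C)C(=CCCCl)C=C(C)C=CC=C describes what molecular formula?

C13H15Cl

Heavy atoms from the SMILES: 13 C, 1 Cl.
Implicit hydrogens by atom environment:
  6 × C: 1 H each → 6
  3 × C: 2 H each → 6
  3 × C: no H
  1 × C: 3 H
  1 × Cl: no H
  Total hydrogens = 15.
Molecular formula: C13H15Cl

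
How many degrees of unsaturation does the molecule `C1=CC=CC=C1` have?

Molecular formula from the SMILES: C6H6.
DoU = (2C + 2 + N − H − X)/2 = (2·6 + 2 + 0 − 6 − 0)/2 = 8/2 = 4.
(Structurally: 1 ring(s) + 3 π bond(s) = 4.)

4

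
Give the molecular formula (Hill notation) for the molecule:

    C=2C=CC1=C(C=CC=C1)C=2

Heavy atoms from the SMILES: 10 C.
Implicit hydrogens by atom environment:
  8 × C (aromatic): 1 H each → 8
  2 × C (aromatic): no H
  Total hydrogens = 8.
Molecular formula: C10H8

C10H8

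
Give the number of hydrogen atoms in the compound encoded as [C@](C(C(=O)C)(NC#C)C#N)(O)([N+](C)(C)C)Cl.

15

Hydrogens are implicit in SMILES; fill each atom to its normal valence:
  5 × C: no H
  4 × C: 3 H each → 12
  1 × C: 1 H
  1 × Cl: no H
  1 × N: 1 H
  1 × N: no H
  1 × N (charge +1): no H
  1 × O: 1 H
  1 × O: no H
  Total hydrogens = 15.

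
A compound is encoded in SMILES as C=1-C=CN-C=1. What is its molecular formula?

C4H5N

Heavy atoms from the SMILES: 4 C, 1 N.
Implicit hydrogens by atom environment:
  4 × C (aromatic): 1 H each → 4
  1 × N (aromatic): 1 H
  Total hydrogens = 5.
Molecular formula: C4H5N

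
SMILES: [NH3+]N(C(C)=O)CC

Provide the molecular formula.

Heavy atoms from the SMILES: 4 C, 2 N, 1 O.
Implicit hydrogens by atom environment:
  2 × C: 3 H each → 6
  1 × C: 2 H
  1 × C: no H
  1 × N (charge +1): 3 H
  1 × N: no H
  1 × O: no H
  Total hydrogens = 11.
Net charge +1.
Molecular formula: C4H11N2O+

C4H11N2O+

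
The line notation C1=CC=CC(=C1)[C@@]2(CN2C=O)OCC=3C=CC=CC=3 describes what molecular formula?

C16H15NO2

Heavy atoms from the SMILES: 16 C, 1 N, 2 O.
Implicit hydrogens by atom environment:
  10 × C (aromatic): 1 H each → 10
  2 × C: 2 H each → 4
  2 × C (aromatic): no H
  2 × O: no H
  1 × C: 1 H
  1 × C: no H
  1 × N: no H
  Total hydrogens = 15.
Molecular formula: C16H15NO2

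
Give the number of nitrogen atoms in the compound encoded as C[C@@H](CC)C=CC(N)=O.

The symbol for nitrogen appears 1 time in the SMILES.

1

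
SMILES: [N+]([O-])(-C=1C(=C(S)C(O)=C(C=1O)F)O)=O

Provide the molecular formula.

C6H4FNO5S

Heavy atoms from the SMILES: 6 C, 1 F, 1 N, 5 O, 1 S.
Implicit hydrogens by atom environment:
  6 × C (aromatic): no H
  3 × O: 1 H each → 3
  1 × F: no H
  1 × N (charge +1): no H
  1 × O: no H
  1 × O (charge -1): no H
  1 × S: 1 H
  Total hydrogens = 4.
Molecular formula: C6H4FNO5S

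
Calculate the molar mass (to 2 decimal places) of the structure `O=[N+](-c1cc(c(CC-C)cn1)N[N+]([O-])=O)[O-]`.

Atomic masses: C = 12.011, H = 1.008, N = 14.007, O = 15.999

226.19

Molecular formula: C8H10N4O4.
M = 8×12.011 + 10×1.008 + 4×14.007 + 4×15.999 = 226.19 g/mol.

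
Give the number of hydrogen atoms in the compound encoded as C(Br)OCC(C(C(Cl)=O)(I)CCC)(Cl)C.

Hydrogens are implicit in SMILES; fill each atom to its normal valence:
  4 × C: 2 H each → 8
  3 × C: no H
  2 × C: 3 H each → 6
  2 × Cl: no H
  2 × O: no H
  1 × Br: no H
  1 × I: no H
  Total hydrogens = 14.

14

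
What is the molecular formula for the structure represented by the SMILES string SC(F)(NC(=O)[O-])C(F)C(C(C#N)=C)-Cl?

Heavy atoms from the SMILES: 7 C, 1 Cl, 2 F, 2 N, 2 O, 1 S.
Implicit hydrogens by atom environment:
  4 × C: no H
  2 × C: 1 H each → 2
  2 × F: no H
  1 × C: 2 H
  1 × Cl: no H
  1 × N: 1 H
  1 × N: no H
  1 × O: no H
  1 × O (charge -1): no H
  1 × S: 1 H
  Total hydrogens = 6.
Net charge -1.
Molecular formula: C7H6ClF2N2O2S-

C7H6ClF2N2O2S-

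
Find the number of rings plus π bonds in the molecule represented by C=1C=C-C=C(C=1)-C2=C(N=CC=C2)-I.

8

Molecular formula from the SMILES: C11H8IN.
DoU = (2C + 2 + N − H − X)/2 = (2·11 + 2 + 1 − 8 − 1)/2 = 16/2 = 8.
(Structurally: 2 ring(s) + 6 π bond(s) = 8.)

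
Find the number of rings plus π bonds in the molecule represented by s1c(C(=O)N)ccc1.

4

Molecular formula from the SMILES: C5H5NOS.
DoU = (2C + 2 + N − H − X)/2 = (2·5 + 2 + 1 − 5 − 0)/2 = 8/2 = 4.
(Structurally: 1 ring(s) + 3 π bond(s) = 4.)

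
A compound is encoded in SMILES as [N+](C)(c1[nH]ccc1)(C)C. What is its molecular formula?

C7H13N2+

Heavy atoms from the SMILES: 7 C, 2 N.
Implicit hydrogens by atom environment:
  3 × C: 3 H each → 9
  3 × C (aromatic): 1 H each → 3
  1 × C (aromatic): no H
  1 × N (aromatic): 1 H
  1 × N (charge +1): no H
  Total hydrogens = 13.
Net charge +1.
Molecular formula: C7H13N2+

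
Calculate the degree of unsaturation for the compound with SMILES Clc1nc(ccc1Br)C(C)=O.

5

Molecular formula from the SMILES: C7H5BrClNO.
DoU = (2C + 2 + N − H − X)/2 = (2·7 + 2 + 1 − 5 − 2)/2 = 10/2 = 5.
(Structurally: 1 ring(s) + 4 π bond(s) = 5.)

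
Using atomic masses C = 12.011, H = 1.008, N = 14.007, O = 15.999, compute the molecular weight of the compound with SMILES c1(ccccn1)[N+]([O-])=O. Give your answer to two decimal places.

124.10

Molecular formula: C5H4N2O2.
M = 5×12.011 + 4×1.008 + 2×14.007 + 2×15.999 = 124.10 g/mol.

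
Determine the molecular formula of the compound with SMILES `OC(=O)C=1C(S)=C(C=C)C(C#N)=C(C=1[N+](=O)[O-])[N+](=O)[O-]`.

Heavy atoms from the SMILES: 10 C, 3 N, 6 O, 1 S.
Implicit hydrogens by atom environment:
  6 × C (aromatic): no H
  3 × O: no H
  2 × C: no H
  2 × N (charge +1): no H
  2 × O (charge -1): no H
  1 × C: 2 H
  1 × C: 1 H
  1 × N: no H
  1 × O: 1 H
  1 × S: 1 H
  Total hydrogens = 5.
Molecular formula: C10H5N3O6S

C10H5N3O6S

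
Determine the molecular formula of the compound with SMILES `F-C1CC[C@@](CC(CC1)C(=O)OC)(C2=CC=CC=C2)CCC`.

Heavy atoms from the SMILES: 19 C, 1 F, 2 O.
Implicit hydrogens by atom environment:
  7 × C: 2 H each → 14
  5 × C (aromatic): 1 H each → 5
  2 × C: 3 H each → 6
  2 × C: 1 H each → 2
  2 × C: no H
  2 × O: no H
  1 × C (aromatic): no H
  1 × F: no H
  Total hydrogens = 27.
Molecular formula: C19H27FO2

C19H27FO2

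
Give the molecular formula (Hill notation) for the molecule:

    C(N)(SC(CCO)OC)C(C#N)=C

C8H14N2O2S

Heavy atoms from the SMILES: 8 C, 2 N, 2 O, 1 S.
Implicit hydrogens by atom environment:
  3 × C: 2 H each → 6
  2 × C: 1 H each → 2
  2 × C: no H
  1 × C: 3 H
  1 × N: 2 H
  1 × N: no H
  1 × O: 1 H
  1 × O: no H
  1 × S: no H
  Total hydrogens = 14.
Molecular formula: C8H14N2O2S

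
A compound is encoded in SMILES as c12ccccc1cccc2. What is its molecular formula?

C10H8

Heavy atoms from the SMILES: 10 C.
Implicit hydrogens by atom environment:
  8 × C (aromatic): 1 H each → 8
  2 × C (aromatic): no H
  Total hydrogens = 8.
Molecular formula: C10H8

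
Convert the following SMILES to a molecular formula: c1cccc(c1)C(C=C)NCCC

C12H17N

Heavy atoms from the SMILES: 12 C, 1 N.
Implicit hydrogens by atom environment:
  5 × C (aromatic): 1 H each → 5
  3 × C: 2 H each → 6
  2 × C: 1 H each → 2
  1 × C: 3 H
  1 × C (aromatic): no H
  1 × N: 1 H
  Total hydrogens = 17.
Molecular formula: C12H17N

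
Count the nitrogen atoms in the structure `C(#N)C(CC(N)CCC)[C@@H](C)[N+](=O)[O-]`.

The symbol for nitrogen appears 3 times in the SMILES.

3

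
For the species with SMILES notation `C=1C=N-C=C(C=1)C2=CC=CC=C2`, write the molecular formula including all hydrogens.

C11H9N

Heavy atoms from the SMILES: 11 C, 1 N.
Implicit hydrogens by atom environment:
  9 × C (aromatic): 1 H each → 9
  2 × C (aromatic): no H
  1 × N (aromatic): no H
  Total hydrogens = 9.
Molecular formula: C11H9N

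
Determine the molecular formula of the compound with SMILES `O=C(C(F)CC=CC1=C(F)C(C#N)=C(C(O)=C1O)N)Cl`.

Heavy atoms from the SMILES: 12 C, 1 Cl, 2 F, 2 N, 3 O.
Implicit hydrogens by atom environment:
  6 × C (aromatic): no H
  3 × C: 1 H each → 3
  2 × C: no H
  2 × F: no H
  2 × O: 1 H each → 2
  1 × C: 2 H
  1 × Cl: no H
  1 × N: 2 H
  1 × N: no H
  1 × O: no H
  Total hydrogens = 9.
Molecular formula: C12H9ClF2N2O3

C12H9ClF2N2O3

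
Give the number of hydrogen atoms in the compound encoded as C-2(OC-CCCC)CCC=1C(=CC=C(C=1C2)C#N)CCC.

Hydrogens are implicit in SMILES; fill each atom to its normal valence:
  9 × C: 2 H each → 18
  4 × C (aromatic): no H
  2 × C: 3 H each → 6
  2 × C (aromatic): 1 H each → 2
  1 × C: 1 H
  1 × C: no H
  1 × N: no H
  1 × O: no H
  Total hydrogens = 27.

27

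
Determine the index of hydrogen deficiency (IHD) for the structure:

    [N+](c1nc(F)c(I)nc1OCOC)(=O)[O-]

Molecular formula from the SMILES: C6H5FIN3O4.
DoU = (2C + 2 + N − H − X)/2 = (2·6 + 2 + 3 − 5 − 2)/2 = 10/2 = 5.
(Structurally: 1 ring(s) + 4 π bond(s) = 5.)

5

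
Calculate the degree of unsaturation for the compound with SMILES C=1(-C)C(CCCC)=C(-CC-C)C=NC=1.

Molecular formula from the SMILES: C13H21N.
DoU = (2C + 2 + N − H − X)/2 = (2·13 + 2 + 1 − 21 − 0)/2 = 8/2 = 4.
(Structurally: 1 ring(s) + 3 π bond(s) = 4.)

4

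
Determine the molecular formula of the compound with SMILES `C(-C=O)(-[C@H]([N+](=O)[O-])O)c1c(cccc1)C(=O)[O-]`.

Heavy atoms from the SMILES: 10 C, 1 N, 6 O.
Implicit hydrogens by atom environment:
  4 × C (aromatic): 1 H each → 4
  3 × C: 1 H each → 3
  3 × O: no H
  2 × C (aromatic): no H
  2 × O (charge -1): no H
  1 × C: no H
  1 × N (charge +1): no H
  1 × O: 1 H
  Total hydrogens = 8.
Net charge -1.
Molecular formula: C10H8NO6-

C10H8NO6-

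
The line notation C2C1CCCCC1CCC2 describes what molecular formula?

C10H18

Heavy atoms from the SMILES: 10 C.
Implicit hydrogens by atom environment:
  8 × C: 2 H each → 16
  2 × C: 1 H each → 2
  Total hydrogens = 18.
Molecular formula: C10H18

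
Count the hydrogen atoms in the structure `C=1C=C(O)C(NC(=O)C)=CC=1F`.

Hydrogens are implicit in SMILES; fill each atom to its normal valence:
  3 × C (aromatic): 1 H each → 3
  3 × C (aromatic): no H
  1 × C: 3 H
  1 × C: no H
  1 × F: no H
  1 × N: 1 H
  1 × O: 1 H
  1 × O: no H
  Total hydrogens = 8.

8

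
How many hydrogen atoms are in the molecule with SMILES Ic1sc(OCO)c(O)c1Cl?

Hydrogens are implicit in SMILES; fill each atom to its normal valence:
  4 × C (aromatic): no H
  2 × O: 1 H each → 2
  1 × C: 2 H
  1 × Cl: no H
  1 × I: no H
  1 × O: no H
  1 × S (aromatic): no H
  Total hydrogens = 4.

4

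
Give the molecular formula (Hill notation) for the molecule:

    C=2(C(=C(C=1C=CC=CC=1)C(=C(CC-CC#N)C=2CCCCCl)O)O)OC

Heavy atoms from the SMILES: 21 C, 1 Cl, 1 N, 3 O.
Implicit hydrogens by atom environment:
  7 × C: 2 H each → 14
  7 × C (aromatic): no H
  5 × C (aromatic): 1 H each → 5
  2 × O: 1 H each → 2
  1 × C: 3 H
  1 × C: no H
  1 × Cl: no H
  1 × N: no H
  1 × O: no H
  Total hydrogens = 24.
Molecular formula: C21H24ClNO3

C21H24ClNO3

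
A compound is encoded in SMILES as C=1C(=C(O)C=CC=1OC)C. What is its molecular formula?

Heavy atoms from the SMILES: 8 C, 2 O.
Implicit hydrogens by atom environment:
  3 × C (aromatic): 1 H each → 3
  3 × C (aromatic): no H
  2 × C: 3 H each → 6
  1 × O: 1 H
  1 × O: no H
  Total hydrogens = 10.
Molecular formula: C8H10O2

C8H10O2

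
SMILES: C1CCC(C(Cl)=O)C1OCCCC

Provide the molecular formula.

Heavy atoms from the SMILES: 10 C, 1 Cl, 2 O.
Implicit hydrogens by atom environment:
  6 × C: 2 H each → 12
  2 × C: 1 H each → 2
  2 × O: no H
  1 × C: 3 H
  1 × C: no H
  1 × Cl: no H
  Total hydrogens = 17.
Molecular formula: C10H17ClO2

C10H17ClO2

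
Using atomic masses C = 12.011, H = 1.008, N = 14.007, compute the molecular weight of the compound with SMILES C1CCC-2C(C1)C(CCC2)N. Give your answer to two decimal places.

153.27

Molecular formula: C10H19N.
M = 10×12.011 + 19×1.008 + 1×14.007 = 153.27 g/mol.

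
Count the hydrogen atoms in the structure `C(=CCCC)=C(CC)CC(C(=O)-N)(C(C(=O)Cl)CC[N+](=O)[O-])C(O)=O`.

23

Hydrogens are implicit in SMILES; fill each atom to its normal valence:
  6 × C: 2 H each → 12
  6 × C: no H
  4 × O: no H
  2 × C: 3 H each → 6
  2 × C: 1 H each → 2
  1 × Cl: no H
  1 × N: 2 H
  1 × N (charge +1): no H
  1 × O: 1 H
  1 × O (charge -1): no H
  Total hydrogens = 23.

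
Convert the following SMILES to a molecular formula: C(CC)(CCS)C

Heavy atoms from the SMILES: 6 C, 1 S.
Implicit hydrogens by atom environment:
  3 × C: 2 H each → 6
  2 × C: 3 H each → 6
  1 × C: 1 H
  1 × S: 1 H
  Total hydrogens = 14.
Molecular formula: C6H14S

C6H14S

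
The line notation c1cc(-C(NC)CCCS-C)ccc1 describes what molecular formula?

C12H19NS

Heavy atoms from the SMILES: 12 C, 1 N, 1 S.
Implicit hydrogens by atom environment:
  5 × C (aromatic): 1 H each → 5
  3 × C: 2 H each → 6
  2 × C: 3 H each → 6
  1 × C: 1 H
  1 × C (aromatic): no H
  1 × N: 1 H
  1 × S: no H
  Total hydrogens = 19.
Molecular formula: C12H19NS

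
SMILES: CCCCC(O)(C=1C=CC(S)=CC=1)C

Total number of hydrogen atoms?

18

Hydrogens are implicit in SMILES; fill each atom to its normal valence:
  4 × C (aromatic): 1 H each → 4
  3 × C: 2 H each → 6
  2 × C: 3 H each → 6
  2 × C (aromatic): no H
  1 × C: no H
  1 × O: 1 H
  1 × S: 1 H
  Total hydrogens = 18.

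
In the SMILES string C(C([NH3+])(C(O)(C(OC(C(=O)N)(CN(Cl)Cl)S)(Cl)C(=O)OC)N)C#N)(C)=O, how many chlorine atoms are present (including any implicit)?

The symbol for chlorine appears 3 times in the SMILES.

3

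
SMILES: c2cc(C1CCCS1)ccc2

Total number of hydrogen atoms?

12

Hydrogens are implicit in SMILES; fill each atom to its normal valence:
  5 × C (aromatic): 1 H each → 5
  3 × C: 2 H each → 6
  1 × C: 1 H
  1 × C (aromatic): no H
  1 × S: no H
  Total hydrogens = 12.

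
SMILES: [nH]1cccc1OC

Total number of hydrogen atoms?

Hydrogens are implicit in SMILES; fill each atom to its normal valence:
  3 × C (aromatic): 1 H each → 3
  1 × C: 3 H
  1 × C (aromatic): no H
  1 × N (aromatic): 1 H
  1 × O: no H
  Total hydrogens = 7.

7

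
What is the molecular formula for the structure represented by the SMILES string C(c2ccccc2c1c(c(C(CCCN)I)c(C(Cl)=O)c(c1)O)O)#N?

C18H16ClIN2O3

Heavy atoms from the SMILES: 18 C, 1 Cl, 1 I, 2 N, 3 O.
Implicit hydrogens by atom environment:
  7 × C (aromatic): no H
  5 × C (aromatic): 1 H each → 5
  3 × C: 2 H each → 6
  2 × C: no H
  2 × O: 1 H each → 2
  1 × C: 1 H
  1 × Cl: no H
  1 × I: no H
  1 × N: 2 H
  1 × N: no H
  1 × O: no H
  Total hydrogens = 16.
Molecular formula: C18H16ClIN2O3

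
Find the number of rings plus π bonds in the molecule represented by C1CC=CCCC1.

Molecular formula from the SMILES: C7H12.
DoU = (2C + 2 + N − H − X)/2 = (2·7 + 2 + 0 − 12 − 0)/2 = 4/2 = 2.
(Structurally: 1 ring(s) + 1 π bond(s) = 2.)

2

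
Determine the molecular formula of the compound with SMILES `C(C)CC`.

Heavy atoms from the SMILES: 4 C.
Implicit hydrogens by atom environment:
  2 × C: 3 H each → 6
  2 × C: 2 H each → 4
  Total hydrogens = 10.
Molecular formula: C4H10

C4H10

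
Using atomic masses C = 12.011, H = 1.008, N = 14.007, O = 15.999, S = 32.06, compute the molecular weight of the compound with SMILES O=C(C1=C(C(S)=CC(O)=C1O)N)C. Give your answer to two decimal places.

199.22

Molecular formula: C8H9NO3S.
M = 8×12.011 + 9×1.008 + 1×14.007 + 3×15.999 + 1×32.06 = 199.22 g/mol.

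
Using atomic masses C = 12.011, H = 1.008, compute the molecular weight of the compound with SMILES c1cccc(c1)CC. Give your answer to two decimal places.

106.17

Molecular formula: C8H10.
M = 8×12.011 + 10×1.008 = 106.17 g/mol.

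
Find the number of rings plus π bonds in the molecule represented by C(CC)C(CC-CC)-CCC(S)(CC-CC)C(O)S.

0

Molecular formula from the SMILES: C16H34OS2.
DoU = (2C + 2 + N − H − X)/2 = (2·16 + 2 + 0 − 34 − 0)/2 = 0/2 = 0.
(Structurally: 0 ring(s) + 0 π bond(s) = 0.)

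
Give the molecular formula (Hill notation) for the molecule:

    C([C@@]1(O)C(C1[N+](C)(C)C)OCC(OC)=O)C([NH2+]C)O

Heavy atoms from the SMILES: 12 C, 2 N, 5 O.
Implicit hydrogens by atom environment:
  5 × C: 3 H each → 15
  3 × C: 1 H each → 3
  3 × O: no H
  2 × C: 2 H each → 4
  2 × C: no H
  2 × O: 1 H each → 2
  1 × N (charge +1): 2 H
  1 × N (charge +1): no H
  Total hydrogens = 26.
Net charge +2.
Molecular formula: [C12H26N2O5]2+

[C12H26N2O5]2+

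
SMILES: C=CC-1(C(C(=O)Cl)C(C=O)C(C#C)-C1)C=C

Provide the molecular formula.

Heavy atoms from the SMILES: 13 C, 1 Cl, 2 O.
Implicit hydrogens by atom environment:
  7 × C: 1 H each → 7
  3 × C: 2 H each → 6
  3 × C: no H
  2 × O: no H
  1 × Cl: no H
  Total hydrogens = 13.
Molecular formula: C13H13ClO2

C13H13ClO2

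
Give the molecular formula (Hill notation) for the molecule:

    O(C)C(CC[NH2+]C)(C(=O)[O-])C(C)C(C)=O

Heavy atoms from the SMILES: 10 C, 1 N, 4 O.
Implicit hydrogens by atom environment:
  4 × C: 3 H each → 12
  3 × C: no H
  3 × O: no H
  2 × C: 2 H each → 4
  1 × C: 1 H
  1 × N (charge +1): 2 H
  1 × O (charge -1): no H
  Total hydrogens = 19.
Molecular formula: C10H19NO4

C10H19NO4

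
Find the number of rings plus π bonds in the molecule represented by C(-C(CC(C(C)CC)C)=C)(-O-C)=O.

2

Molecular formula from the SMILES: C11H20O2.
DoU = (2C + 2 + N − H − X)/2 = (2·11 + 2 + 0 − 20 − 0)/2 = 4/2 = 2.
(Structurally: 0 ring(s) + 2 π bond(s) = 2.)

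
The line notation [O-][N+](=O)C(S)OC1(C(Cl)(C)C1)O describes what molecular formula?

Heavy atoms from the SMILES: 5 C, 1 Cl, 1 N, 4 O, 1 S.
Implicit hydrogens by atom environment:
  2 × C: no H
  2 × O: no H
  1 × C: 3 H
  1 × C: 2 H
  1 × C: 1 H
  1 × Cl: no H
  1 × N (charge +1): no H
  1 × O: 1 H
  1 × O (charge -1): no H
  1 × S: 1 H
  Total hydrogens = 8.
Molecular formula: C5H8ClNO4S

C5H8ClNO4S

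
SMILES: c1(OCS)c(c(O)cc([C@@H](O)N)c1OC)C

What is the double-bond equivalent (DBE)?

4

Molecular formula from the SMILES: C10H15NO4S.
DoU = (2C + 2 + N − H − X)/2 = (2·10 + 2 + 1 − 15 − 0)/2 = 8/2 = 4.
(Structurally: 1 ring(s) + 3 π bond(s) = 4.)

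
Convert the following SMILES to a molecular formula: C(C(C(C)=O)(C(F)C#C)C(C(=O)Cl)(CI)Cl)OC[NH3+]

Heavy atoms from the SMILES: 11 C, 2 Cl, 1 F, 1 I, 1 N, 3 O.
Implicit hydrogens by atom environment:
  5 × C: no H
  3 × C: 2 H each → 6
  3 × O: no H
  2 × C: 1 H each → 2
  2 × Cl: no H
  1 × C: 3 H
  1 × F: no H
  1 × I: no H
  1 × N (charge +1): 3 H
  Total hydrogens = 14.
Net charge +1.
Molecular formula: C11H14Cl2FINO3+

C11H14Cl2FINO3+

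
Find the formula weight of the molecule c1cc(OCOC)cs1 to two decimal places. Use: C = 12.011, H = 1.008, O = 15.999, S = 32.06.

144.19

Molecular formula: C6H8O2S.
M = 6×12.011 + 8×1.008 + 2×15.999 + 1×32.06 = 144.19 g/mol.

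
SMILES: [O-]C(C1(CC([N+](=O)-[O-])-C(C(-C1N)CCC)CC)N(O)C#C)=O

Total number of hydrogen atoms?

Hydrogens are implicit in SMILES; fill each atom to its normal valence:
  5 × C: 1 H each → 5
  4 × C: 2 H each → 8
  3 × C: no H
  2 × C: 3 H each → 6
  2 × O: no H
  2 × O (charge -1): no H
  1 × N: 2 H
  1 × N: no H
  1 × N (charge +1): no H
  1 × O: 1 H
  Total hydrogens = 22.

22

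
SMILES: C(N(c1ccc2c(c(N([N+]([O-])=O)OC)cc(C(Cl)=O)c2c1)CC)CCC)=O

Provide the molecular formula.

Heavy atoms from the SMILES: 18 C, 1 Cl, 3 N, 5 O.
Implicit hydrogens by atom environment:
  6 × C (aromatic): no H
  4 × C (aromatic): 1 H each → 4
  4 × O: no H
  3 × C: 3 H each → 9
  3 × C: 2 H each → 6
  2 × N: no H
  1 × C: 1 H
  1 × C: no H
  1 × Cl: no H
  1 × N (charge +1): no H
  1 × O (charge -1): no H
  Total hydrogens = 20.
Molecular formula: C18H20ClN3O5

C18H20ClN3O5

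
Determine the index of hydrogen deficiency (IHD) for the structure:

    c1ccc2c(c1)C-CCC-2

Molecular formula from the SMILES: C10H12.
DoU = (2C + 2 + N − H − X)/2 = (2·10 + 2 + 0 − 12 − 0)/2 = 10/2 = 5.
(Structurally: 2 ring(s) + 3 π bond(s) = 5.)

5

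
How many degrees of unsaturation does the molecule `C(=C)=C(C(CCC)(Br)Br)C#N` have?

4

Molecular formula from the SMILES: C8H9Br2N.
DoU = (2C + 2 + N − H − X)/2 = (2·8 + 2 + 1 − 9 − 2)/2 = 8/2 = 4.
(Structurally: 0 ring(s) + 4 π bond(s) = 4.)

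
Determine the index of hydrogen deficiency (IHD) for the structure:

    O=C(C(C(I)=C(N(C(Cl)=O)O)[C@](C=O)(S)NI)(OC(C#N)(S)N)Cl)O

6

Molecular formula from the SMILES: C9H8Cl2I2N4O6S2.
DoU = (2C + 2 + N − H − X)/2 = (2·9 + 2 + 4 − 8 − 4)/2 = 12/2 = 6.
(Structurally: 0 ring(s) + 6 π bond(s) = 6.)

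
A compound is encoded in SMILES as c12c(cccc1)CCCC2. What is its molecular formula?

Heavy atoms from the SMILES: 10 C.
Implicit hydrogens by atom environment:
  4 × C: 2 H each → 8
  4 × C (aromatic): 1 H each → 4
  2 × C (aromatic): no H
  Total hydrogens = 12.
Molecular formula: C10H12

C10H12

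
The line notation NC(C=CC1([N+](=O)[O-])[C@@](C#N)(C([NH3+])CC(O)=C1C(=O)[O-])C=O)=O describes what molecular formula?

Heavy atoms from the SMILES: 12 C, 4 N, 7 O.
Implicit hydrogens by atom environment:
  7 × C: no H
  4 × C: 1 H each → 4
  4 × O: no H
  2 × O (charge -1): no H
  1 × C: 2 H
  1 × N (charge +1): 3 H
  1 × N: 2 H
  1 × N: no H
  1 × N (charge +1): no H
  1 × O: 1 H
  Total hydrogens = 12.
Molecular formula: C12H12N4O7

C12H12N4O7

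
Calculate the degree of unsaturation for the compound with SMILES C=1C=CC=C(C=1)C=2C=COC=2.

7

Molecular formula from the SMILES: C10H8O.
DoU = (2C + 2 + N − H − X)/2 = (2·10 + 2 + 0 − 8 − 0)/2 = 14/2 = 7.
(Structurally: 2 ring(s) + 5 π bond(s) = 7.)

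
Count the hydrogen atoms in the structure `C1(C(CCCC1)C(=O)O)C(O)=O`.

Hydrogens are implicit in SMILES; fill each atom to its normal valence:
  4 × C: 2 H each → 8
  2 × C: 1 H each → 2
  2 × C: no H
  2 × O: 1 H each → 2
  2 × O: no H
  Total hydrogens = 12.

12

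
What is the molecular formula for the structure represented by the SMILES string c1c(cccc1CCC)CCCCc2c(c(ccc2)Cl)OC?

Heavy atoms from the SMILES: 20 C, 1 Cl, 1 O.
Implicit hydrogens by atom environment:
  7 × C (aromatic): 1 H each → 7
  6 × C: 2 H each → 12
  5 × C (aromatic): no H
  2 × C: 3 H each → 6
  1 × Cl: no H
  1 × O: no H
  Total hydrogens = 25.
Molecular formula: C20H25ClO

C20H25ClO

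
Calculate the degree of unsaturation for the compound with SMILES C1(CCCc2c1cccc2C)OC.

Molecular formula from the SMILES: C12H16O.
DoU = (2C + 2 + N − H − X)/2 = (2·12 + 2 + 0 − 16 − 0)/2 = 10/2 = 5.
(Structurally: 2 ring(s) + 3 π bond(s) = 5.)

5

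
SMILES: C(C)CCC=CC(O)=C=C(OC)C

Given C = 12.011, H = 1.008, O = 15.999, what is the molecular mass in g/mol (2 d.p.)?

182.26

Molecular formula: C11H18O2.
M = 11×12.011 + 18×1.008 + 2×15.999 = 182.26 g/mol.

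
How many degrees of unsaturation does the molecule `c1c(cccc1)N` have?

Molecular formula from the SMILES: C6H7N.
DoU = (2C + 2 + N − H − X)/2 = (2·6 + 2 + 1 − 7 − 0)/2 = 8/2 = 4.
(Structurally: 1 ring(s) + 3 π bond(s) = 4.)

4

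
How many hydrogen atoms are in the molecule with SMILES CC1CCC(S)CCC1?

16

Hydrogens are implicit in SMILES; fill each atom to its normal valence:
  5 × C: 2 H each → 10
  2 × C: 1 H each → 2
  1 × C: 3 H
  1 × S: 1 H
  Total hydrogens = 16.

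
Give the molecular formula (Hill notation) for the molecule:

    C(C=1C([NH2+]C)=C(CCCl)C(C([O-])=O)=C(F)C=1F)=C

C12H12ClF2NO2

Heavy atoms from the SMILES: 12 C, 1 Cl, 2 F, 1 N, 2 O.
Implicit hydrogens by atom environment:
  6 × C (aromatic): no H
  3 × C: 2 H each → 6
  2 × F: no H
  1 × C: 3 H
  1 × C: 1 H
  1 × C: no H
  1 × Cl: no H
  1 × N (charge +1): 2 H
  1 × O: no H
  1 × O (charge -1): no H
  Total hydrogens = 12.
Molecular formula: C12H12ClF2NO2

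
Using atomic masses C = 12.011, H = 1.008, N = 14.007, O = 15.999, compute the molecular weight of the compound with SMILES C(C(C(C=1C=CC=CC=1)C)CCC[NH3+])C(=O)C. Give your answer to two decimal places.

234.36

Molecular formula: C15H24NO+.
M = 15×12.011 + 24×1.008 + 1×14.007 + 1×15.999 = 234.36 g/mol.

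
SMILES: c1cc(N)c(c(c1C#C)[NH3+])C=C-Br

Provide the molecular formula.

C10H10BrN2+

Heavy atoms from the SMILES: 1 Br, 10 C, 2 N.
Implicit hydrogens by atom environment:
  4 × C (aromatic): no H
  3 × C: 1 H each → 3
  2 × C (aromatic): 1 H each → 2
  1 × Br: no H
  1 × C: no H
  1 × N (charge +1): 3 H
  1 × N: 2 H
  Total hydrogens = 10.
Net charge +1.
Molecular formula: C10H10BrN2+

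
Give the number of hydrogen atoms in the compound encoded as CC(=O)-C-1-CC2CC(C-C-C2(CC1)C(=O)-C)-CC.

26

Hydrogens are implicit in SMILES; fill each atom to its normal valence:
  7 × C: 2 H each → 14
  3 × C: 3 H each → 9
  3 × C: 1 H each → 3
  3 × C: no H
  2 × O: no H
  Total hydrogens = 26.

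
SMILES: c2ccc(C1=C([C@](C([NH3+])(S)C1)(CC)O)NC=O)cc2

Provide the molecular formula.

Heavy atoms from the SMILES: 14 C, 2 N, 2 O, 1 S.
Implicit hydrogens by atom environment:
  5 × C (aromatic): 1 H each → 5
  4 × C: no H
  2 × C: 2 H each → 4
  1 × C: 3 H
  1 × C: 1 H
  1 × C (aromatic): no H
  1 × N (charge +1): 3 H
  1 × N: 1 H
  1 × O: 1 H
  1 × O: no H
  1 × S: 1 H
  Total hydrogens = 19.
Net charge +1.
Molecular formula: C14H19N2O2S+

C14H19N2O2S+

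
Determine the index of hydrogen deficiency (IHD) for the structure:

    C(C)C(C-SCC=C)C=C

Molecular formula from the SMILES: C9H16S.
DoU = (2C + 2 + N − H − X)/2 = (2·9 + 2 + 0 − 16 − 0)/2 = 4/2 = 2.
(Structurally: 0 ring(s) + 2 π bond(s) = 2.)

2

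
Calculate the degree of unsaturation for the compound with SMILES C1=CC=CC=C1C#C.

Molecular formula from the SMILES: C8H6.
DoU = (2C + 2 + N − H − X)/2 = (2·8 + 2 + 0 − 6 − 0)/2 = 12/2 = 6.
(Structurally: 1 ring(s) + 5 π bond(s) = 6.)

6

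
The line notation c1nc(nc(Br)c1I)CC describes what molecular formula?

Heavy atoms from the SMILES: 1 Br, 6 C, 1 I, 2 N.
Implicit hydrogens by atom environment:
  3 × C (aromatic): no H
  2 × N (aromatic): no H
  1 × Br: no H
  1 × C: 3 H
  1 × C: 2 H
  1 × C (aromatic): 1 H
  1 × I: no H
  Total hydrogens = 6.
Molecular formula: C6H6BrIN2

C6H6BrIN2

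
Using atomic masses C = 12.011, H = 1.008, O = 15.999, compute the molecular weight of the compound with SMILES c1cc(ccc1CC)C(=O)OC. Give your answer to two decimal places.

164.20

Molecular formula: C10H12O2.
M = 10×12.011 + 12×1.008 + 2×15.999 = 164.20 g/mol.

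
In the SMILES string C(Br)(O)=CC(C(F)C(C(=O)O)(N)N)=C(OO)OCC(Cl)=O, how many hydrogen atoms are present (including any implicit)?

Hydrogens are implicit in SMILES; fill each atom to its normal valence:
  6 × C: no H
  4 × O: no H
  3 × O: 1 H each → 3
  2 × C: 1 H each → 2
  2 × N: 2 H each → 4
  1 × Br: no H
  1 × C: 2 H
  1 × Cl: no H
  1 × F: no H
  Total hydrogens = 11.

11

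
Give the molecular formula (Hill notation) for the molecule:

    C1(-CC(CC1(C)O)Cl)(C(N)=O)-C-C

Heavy atoms from the SMILES: 9 C, 1 Cl, 1 N, 2 O.
Implicit hydrogens by atom environment:
  3 × C: 2 H each → 6
  3 × C: no H
  2 × C: 3 H each → 6
  1 × C: 1 H
  1 × Cl: no H
  1 × N: 2 H
  1 × O: 1 H
  1 × O: no H
  Total hydrogens = 16.
Molecular formula: C9H16ClNO2

C9H16ClNO2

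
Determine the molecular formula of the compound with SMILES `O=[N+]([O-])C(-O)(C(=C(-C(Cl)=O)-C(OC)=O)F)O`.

Heavy atoms from the SMILES: 6 C, 1 Cl, 1 F, 1 N, 7 O.
Implicit hydrogens by atom environment:
  5 × C: no H
  4 × O: no H
  2 × O: 1 H each → 2
  1 × C: 3 H
  1 × Cl: no H
  1 × F: no H
  1 × N (charge +1): no H
  1 × O (charge -1): no H
  Total hydrogens = 5.
Molecular formula: C6H5ClFNO7

C6H5ClFNO7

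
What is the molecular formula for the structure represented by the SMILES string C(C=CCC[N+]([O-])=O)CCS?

Heavy atoms from the SMILES: 7 C, 1 N, 2 O, 1 S.
Implicit hydrogens by atom environment:
  5 × C: 2 H each → 10
  2 × C: 1 H each → 2
  1 × N (charge +1): no H
  1 × O: no H
  1 × O (charge -1): no H
  1 × S: 1 H
  Total hydrogens = 13.
Molecular formula: C7H13NO2S

C7H13NO2S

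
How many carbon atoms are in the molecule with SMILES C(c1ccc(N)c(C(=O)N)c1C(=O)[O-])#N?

The symbol for carbon appears 9 times in the SMILES. Lowercase c denotes aromatic carbon and counts toward C.

9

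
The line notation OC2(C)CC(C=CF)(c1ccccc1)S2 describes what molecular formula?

Heavy atoms from the SMILES: 12 C, 1 F, 1 O, 1 S.
Implicit hydrogens by atom environment:
  5 × C (aromatic): 1 H each → 5
  2 × C: 1 H each → 2
  2 × C: no H
  1 × C: 3 H
  1 × C: 2 H
  1 × C (aromatic): no H
  1 × F: no H
  1 × O: 1 H
  1 × S: no H
  Total hydrogens = 13.
Molecular formula: C12H13FOS

C12H13FOS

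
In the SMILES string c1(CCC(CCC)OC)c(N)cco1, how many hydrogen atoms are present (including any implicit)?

Hydrogens are implicit in SMILES; fill each atom to its normal valence:
  4 × C: 2 H each → 8
  2 × C: 3 H each → 6
  2 × C (aromatic): 1 H each → 2
  2 × C (aromatic): no H
  1 × C: 1 H
  1 × N: 2 H
  1 × O (aromatic): no H
  1 × O: no H
  Total hydrogens = 19.

19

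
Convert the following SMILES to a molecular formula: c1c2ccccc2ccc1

C10H8

Heavy atoms from the SMILES: 10 C.
Implicit hydrogens by atom environment:
  8 × C (aromatic): 1 H each → 8
  2 × C (aromatic): no H
  Total hydrogens = 8.
Molecular formula: C10H8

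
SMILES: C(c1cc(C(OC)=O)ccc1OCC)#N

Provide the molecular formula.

C11H11NO3

Heavy atoms from the SMILES: 11 C, 1 N, 3 O.
Implicit hydrogens by atom environment:
  3 × C (aromatic): 1 H each → 3
  3 × C (aromatic): no H
  3 × O: no H
  2 × C: 3 H each → 6
  2 × C: no H
  1 × C: 2 H
  1 × N: no H
  Total hydrogens = 11.
Molecular formula: C11H11NO3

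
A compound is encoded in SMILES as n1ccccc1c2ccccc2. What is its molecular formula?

C11H9N

Heavy atoms from the SMILES: 11 C, 1 N.
Implicit hydrogens by atom environment:
  9 × C (aromatic): 1 H each → 9
  2 × C (aromatic): no H
  1 × N (aromatic): no H
  Total hydrogens = 9.
Molecular formula: C11H9N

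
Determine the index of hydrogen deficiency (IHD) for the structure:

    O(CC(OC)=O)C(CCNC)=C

2

Molecular formula from the SMILES: C8H15NO3.
DoU = (2C + 2 + N − H − X)/2 = (2·8 + 2 + 1 − 15 − 0)/2 = 4/2 = 2.
(Structurally: 0 ring(s) + 2 π bond(s) = 2.)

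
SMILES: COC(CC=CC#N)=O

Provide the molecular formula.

Heavy atoms from the SMILES: 6 C, 1 N, 2 O.
Implicit hydrogens by atom environment:
  2 × C: 1 H each → 2
  2 × C: no H
  2 × O: no H
  1 × C: 3 H
  1 × C: 2 H
  1 × N: no H
  Total hydrogens = 7.
Molecular formula: C6H7NO2

C6H7NO2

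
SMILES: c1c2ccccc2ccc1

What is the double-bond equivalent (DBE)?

7

Molecular formula from the SMILES: C10H8.
DoU = (2C + 2 + N − H − X)/2 = (2·10 + 2 + 0 − 8 − 0)/2 = 14/2 = 7.
(Structurally: 2 ring(s) + 5 π bond(s) = 7.)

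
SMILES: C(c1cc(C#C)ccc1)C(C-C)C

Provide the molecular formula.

C13H16

Heavy atoms from the SMILES: 13 C.
Implicit hydrogens by atom environment:
  4 × C (aromatic): 1 H each → 4
  2 × C: 3 H each → 6
  2 × C: 2 H each → 4
  2 × C: 1 H each → 2
  2 × C (aromatic): no H
  1 × C: no H
  Total hydrogens = 16.
Molecular formula: C13H16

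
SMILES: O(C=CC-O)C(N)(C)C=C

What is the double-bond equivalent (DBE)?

Molecular formula from the SMILES: C7H13NO2.
DoU = (2C + 2 + N − H − X)/2 = (2·7 + 2 + 1 − 13 − 0)/2 = 4/2 = 2.
(Structurally: 0 ring(s) + 2 π bond(s) = 2.)

2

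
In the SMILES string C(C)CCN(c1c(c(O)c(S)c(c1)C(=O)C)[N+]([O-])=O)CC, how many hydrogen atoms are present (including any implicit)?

20

Hydrogens are implicit in SMILES; fill each atom to its normal valence:
  5 × C (aromatic): no H
  4 × C: 2 H each → 8
  3 × C: 3 H each → 9
  2 × O: no H
  1 × C (aromatic): 1 H
  1 × C: no H
  1 × N (charge +1): no H
  1 × N: no H
  1 × O: 1 H
  1 × O (charge -1): no H
  1 × S: 1 H
  Total hydrogens = 20.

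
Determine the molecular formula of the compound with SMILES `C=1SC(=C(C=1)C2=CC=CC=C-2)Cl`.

Heavy atoms from the SMILES: 10 C, 1 Cl, 1 S.
Implicit hydrogens by atom environment:
  7 × C (aromatic): 1 H each → 7
  3 × C (aromatic): no H
  1 × Cl: no H
  1 × S (aromatic): no H
  Total hydrogens = 7.
Molecular formula: C10H7ClS

C10H7ClS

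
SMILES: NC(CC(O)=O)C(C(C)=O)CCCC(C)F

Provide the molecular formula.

C11H20FNO3

Heavy atoms from the SMILES: 11 C, 1 F, 1 N, 3 O.
Implicit hydrogens by atom environment:
  4 × C: 2 H each → 8
  3 × C: 1 H each → 3
  2 × C: 3 H each → 6
  2 × C: no H
  2 × O: no H
  1 × F: no H
  1 × N: 2 H
  1 × O: 1 H
  Total hydrogens = 20.
Molecular formula: C11H20FNO3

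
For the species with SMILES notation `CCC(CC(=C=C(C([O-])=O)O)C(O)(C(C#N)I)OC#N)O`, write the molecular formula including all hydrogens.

Heavy atoms from the SMILES: 12 C, 1 I, 2 N, 6 O.
Implicit hydrogens by atom environment:
  7 × C: no H
  3 × O: 1 H each → 3
  2 × C: 2 H each → 4
  2 × C: 1 H each → 2
  2 × N: no H
  2 × O: no H
  1 × C: 3 H
  1 × I: no H
  1 × O (charge -1): no H
  Total hydrogens = 12.
Net charge -1.
Molecular formula: C12H12IN2O6-

C12H12IN2O6-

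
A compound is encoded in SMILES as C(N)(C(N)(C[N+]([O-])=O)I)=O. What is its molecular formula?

Heavy atoms from the SMILES: 3 C, 1 I, 3 N, 3 O.
Implicit hydrogens by atom environment:
  2 × C: no H
  2 × N: 2 H each → 4
  2 × O: no H
  1 × C: 2 H
  1 × I: no H
  1 × N (charge +1): no H
  1 × O (charge -1): no H
  Total hydrogens = 6.
Molecular formula: C3H6IN3O3

C3H6IN3O3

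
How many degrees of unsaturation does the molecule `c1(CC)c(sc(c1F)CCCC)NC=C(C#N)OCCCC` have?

Molecular formula from the SMILES: C17H25FN2OS.
DoU = (2C + 2 + N − H − X)/2 = (2·17 + 2 + 2 − 25 − 1)/2 = 12/2 = 6.
(Structurally: 1 ring(s) + 5 π bond(s) = 6.)

6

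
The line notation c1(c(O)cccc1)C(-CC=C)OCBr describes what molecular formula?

C11H13BrO2

Heavy atoms from the SMILES: 1 Br, 11 C, 2 O.
Implicit hydrogens by atom environment:
  4 × C (aromatic): 1 H each → 4
  3 × C: 2 H each → 6
  2 × C: 1 H each → 2
  2 × C (aromatic): no H
  1 × Br: no H
  1 × O: 1 H
  1 × O: no H
  Total hydrogens = 13.
Molecular formula: C11H13BrO2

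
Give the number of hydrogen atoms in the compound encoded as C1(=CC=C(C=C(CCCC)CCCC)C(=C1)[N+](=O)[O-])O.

Hydrogens are implicit in SMILES; fill each atom to its normal valence:
  6 × C: 2 H each → 12
  3 × C (aromatic): 1 H each → 3
  3 × C (aromatic): no H
  2 × C: 3 H each → 6
  1 × C: 1 H
  1 × C: no H
  1 × N (charge +1): no H
  1 × O: 1 H
  1 × O: no H
  1 × O (charge -1): no H
  Total hydrogens = 23.

23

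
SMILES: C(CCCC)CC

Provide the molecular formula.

C7H16

Heavy atoms from the SMILES: 7 C.
Implicit hydrogens by atom environment:
  5 × C: 2 H each → 10
  2 × C: 3 H each → 6
  Total hydrogens = 16.
Molecular formula: C7H16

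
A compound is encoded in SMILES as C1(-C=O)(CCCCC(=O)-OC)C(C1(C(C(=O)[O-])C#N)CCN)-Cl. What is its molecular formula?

Heavy atoms from the SMILES: 15 C, 1 Cl, 2 N, 5 O.
Implicit hydrogens by atom environment:
  6 × C: 2 H each → 12
  5 × C: no H
  4 × O: no H
  3 × C: 1 H each → 3
  1 × C: 3 H
  1 × Cl: no H
  1 × N: 2 H
  1 × N: no H
  1 × O (charge -1): no H
  Total hydrogens = 20.
Net charge -1.
Molecular formula: C15H20ClN2O5-

C15H20ClN2O5-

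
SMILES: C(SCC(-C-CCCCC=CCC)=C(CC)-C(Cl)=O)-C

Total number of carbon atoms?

The symbol for carbon appears 17 times in the SMILES. (Cl is a single chlorine, not C + l.)

17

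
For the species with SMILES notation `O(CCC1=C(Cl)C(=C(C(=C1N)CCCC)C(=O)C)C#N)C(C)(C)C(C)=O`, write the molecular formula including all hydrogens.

C20H27ClN2O3

Heavy atoms from the SMILES: 20 C, 1 Cl, 2 N, 3 O.
Implicit hydrogens by atom environment:
  6 × C (aromatic): no H
  5 × C: 3 H each → 15
  5 × C: 2 H each → 10
  4 × C: no H
  3 × O: no H
  1 × Cl: no H
  1 × N: 2 H
  1 × N: no H
  Total hydrogens = 27.
Molecular formula: C20H27ClN2O3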